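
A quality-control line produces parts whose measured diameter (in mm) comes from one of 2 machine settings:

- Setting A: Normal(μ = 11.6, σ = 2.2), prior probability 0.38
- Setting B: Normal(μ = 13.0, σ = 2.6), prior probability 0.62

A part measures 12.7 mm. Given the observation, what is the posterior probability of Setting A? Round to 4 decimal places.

The responsibility of component k is π_k f_k(x) divided by Σ_j π_j f_j(x).
Normal densities:
  f_A = (1/(2.2·√(2π)))·exp(−(12.7−11.6)²/(2·2.2²)) = 0.181337·exp(-0.12500) = 0.16003
  f_B = (1/(2.6·√(2π)))·exp(−(12.7−13.0)²/(2·2.6²)) = 0.153439·exp(-0.00666) = 0.152421
Weight by the priors:
  π_A·f_A = 0.38 × 0.16003 = 0.0608113
  π_B·f_B = 0.62 × 0.152421 = 0.0945012
Denominator: 0.0608113 + 0.0945012 = 0.155312
P(Setting A | the observation) ≈ 0.3915

0.3915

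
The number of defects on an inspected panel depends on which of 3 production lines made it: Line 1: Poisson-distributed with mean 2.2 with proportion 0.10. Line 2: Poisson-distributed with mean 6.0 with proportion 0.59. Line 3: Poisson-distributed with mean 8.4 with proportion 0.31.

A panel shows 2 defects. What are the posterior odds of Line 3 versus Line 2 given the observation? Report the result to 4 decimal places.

Posterior odds = (π_i f_i(x)) / (π_j f_j(x)); the normalising sum cancels.
Evaluate each component's likelihood at the observed value:
  f_1 = e^(−2.2)·2.2^2/2! = 0.268144
  f_2 = e^(−6.0)·6.0^2/2! = 0.0446175
  f_3 = e^(−8.4)·8.4^2/2! = 0.00793332
Posterior odds = (π_3·f_3) / (π_2·f_2) = (0.31·0.00793332) / (0.59·0.0446175) = 0.00245933 / 0.0263243 ≈ 0.0934

0.0934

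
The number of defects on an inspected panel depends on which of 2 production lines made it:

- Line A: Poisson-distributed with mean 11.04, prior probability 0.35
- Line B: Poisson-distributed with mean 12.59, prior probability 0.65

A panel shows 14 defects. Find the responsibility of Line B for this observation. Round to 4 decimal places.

0.7127

By Bayes' theorem, P(k | x) = π_k f_k(x) / Σ_j π_j f_j(x).
Evaluate each component's likelihood at the observed value:
  f_A = 0.0735441
  f_B = 0.0982165
Unnormalised posteriors:
  π_A·f_A = 0.35 × 0.0735441 = 0.0257404
  π_B·f_B = 0.65 × 0.0982165 = 0.0638407
Marginal: 0.0257404 + 0.0638407 = 0.0895811
P(Line B | the observation) ≈ 0.7127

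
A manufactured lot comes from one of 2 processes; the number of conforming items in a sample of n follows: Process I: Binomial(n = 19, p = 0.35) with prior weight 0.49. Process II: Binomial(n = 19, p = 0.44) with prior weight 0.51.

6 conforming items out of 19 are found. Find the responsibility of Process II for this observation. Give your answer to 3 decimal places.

The responsibility of component k is w_k f_k(x) divided by Σ_j w_j f_j(x).
Component likelihoods at x = 6 conforming items out of 19:
  p_I = 0.184401
  p_II = 0.104868
Multiply by the mixture weights:
  w_I·p_I = 0.49 × 0.184401 = 0.0903566
  w_II·p_II = 0.51 × 0.104868 = 0.0534826
Normaliser: 0.0903566 + 0.0534826 = 0.143839
P(Process II | data) ≈ 0.372

0.372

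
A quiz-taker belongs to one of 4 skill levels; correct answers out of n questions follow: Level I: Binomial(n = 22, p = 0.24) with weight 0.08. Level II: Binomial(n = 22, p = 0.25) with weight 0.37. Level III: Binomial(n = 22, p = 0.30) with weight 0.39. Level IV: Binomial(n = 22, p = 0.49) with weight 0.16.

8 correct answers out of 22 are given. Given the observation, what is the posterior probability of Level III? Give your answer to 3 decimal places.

0.517

P(component k | x) = π_k·f_k(x) / marginal(x), where marginal(x) = Σ_j π_j·f_j(x).
Component likelihoods at x = 8 correct answers out of 22:
  f_I = 0.075495
  f_II = 0.0869392
  f_III = 0.142292
  f_IV = 0.0855833
Unnormalised posteriors:
  π_I·f_I = 0.08 × 0.075495 = 0.0060396
  π_II·f_II = 0.37 × 0.0869392 = 0.0321675
  π_III·f_III = 0.39 × 0.142292 = 0.0554939
  π_IV·f_IV = 0.16 × 0.0855833 = 0.0136933
Normaliser: 0.0060396 + 0.0321675 + 0.0554939 + 0.0136933 = 0.107394
So the posterior for Level III is 0.0554939 / 0.107394 ≈ 0.517.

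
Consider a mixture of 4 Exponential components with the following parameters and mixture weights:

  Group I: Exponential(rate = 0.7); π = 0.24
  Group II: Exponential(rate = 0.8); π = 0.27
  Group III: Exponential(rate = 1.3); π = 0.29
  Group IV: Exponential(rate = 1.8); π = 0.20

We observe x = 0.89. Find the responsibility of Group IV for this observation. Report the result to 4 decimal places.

By Bayes' theorem, P(k | x) = P(Z=k) f_k(x) / Σ_j P(Z=j) f_j(x).
Exponential densities:
  f_I = 0.375433
  f_II = 0.39253
  f_III = 0.408756
  f_IV = 0.362688
Unnormalised posteriors:
  P(Z=I)·f_I = 0.24 × 0.375433 = 0.0901039
  P(Z=II)·f_II = 0.27 × 0.39253 = 0.105983
  P(Z=III)·f_III = 0.29 × 0.408756 = 0.118539
  P(Z=IV)·f_IV = 0.20 × 0.362688 = 0.0725375
Marginal: 0.0901039 + 0.105983 + 0.118539 + 0.0725375 = 0.387164
Responsibility of Group IV: 0.0725375 / 0.387164 ≈ 0.1874

0.1874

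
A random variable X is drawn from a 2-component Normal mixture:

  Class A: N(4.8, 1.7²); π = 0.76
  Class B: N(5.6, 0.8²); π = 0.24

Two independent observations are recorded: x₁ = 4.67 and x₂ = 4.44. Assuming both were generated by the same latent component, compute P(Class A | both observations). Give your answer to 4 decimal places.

By Bayes' theorem, P(k | x) = w_k f_k(x) / Σ_j w_j f_j(x).
Since both observations come from the same component, the likelihood for component k is f_k(x₁)·f_k(x₂).
  L_A = [0.233987] × [0.229469] = 0.0536926
  L_B = [0.253727] × [0.174288] = 0.0442215
Multiply by the mixture weights:
  w_A·L_A = 0.76 × 0.0536926 = 0.0408064
  w_B·L_B = 0.24 × 0.0442215 = 0.0106132
Sum: 0.0408064 + 0.0106132 = 0.0514196
P(Class A | data) = 0.0408064 / 0.0514196 ≈ 0.7936

0.7936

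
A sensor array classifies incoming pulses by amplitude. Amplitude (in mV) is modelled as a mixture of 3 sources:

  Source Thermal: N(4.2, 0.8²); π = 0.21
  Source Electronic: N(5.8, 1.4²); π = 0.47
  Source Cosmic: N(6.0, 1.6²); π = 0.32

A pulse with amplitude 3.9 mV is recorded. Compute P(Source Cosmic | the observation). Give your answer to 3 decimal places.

0.183

The responsibility of component k is P(Z=k) f_k(x) divided by Σ_j P(Z=j) f_j(x).
Component likelihoods at x = 3.9 mV:
  f_Thermal = 0.464819
  f_Electronic = 0.113457
  f_Cosmic = 0.105371
Multiply by the mixture weights:
  P(Z=Thermal)·f_Thermal = 0.21 × 0.464819 = 0.097612
  P(Z=Electronic)·f_Electronic = 0.47 × 0.113457 = 0.0533249
  P(Z=Cosmic)·f_Cosmic = 0.32 × 0.105371 = 0.0337186
Normaliser: 0.097612 + 0.0533249 + 0.0337186 = 0.184656
P(Source Cosmic | data) = 0.0337186 / 0.184656 ≈ 0.183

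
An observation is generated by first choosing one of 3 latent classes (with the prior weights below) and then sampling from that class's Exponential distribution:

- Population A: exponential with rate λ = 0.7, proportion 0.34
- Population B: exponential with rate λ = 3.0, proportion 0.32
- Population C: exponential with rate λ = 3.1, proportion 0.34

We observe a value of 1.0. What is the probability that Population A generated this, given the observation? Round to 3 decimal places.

P(component k | x) = π_k·f_k(x) / marginal(x), where marginal(x) = Σ_j π_j·f_j(x).
Component likelihoods at x = 1.0:
  L_A = 0.7·e^(−0.7·1.0) = 0.7·e^(−0.7000) = 0.34761
  L_B = 3.0·e^(−3.0·1.0) = 3.0·e^(−3.0000) = 0.149361
  L_C = 3.1·e^(−3.1·1.0) = 3.1·e^(−3.1000) = 0.139653
Unnormalised posteriors:
  π_A·L_A = 0.34 × 0.34761 = 0.118187
  π_B·L_B = 0.32 × 0.149361 = 0.0477956
  π_C·L_C = 0.34 × 0.139653 = 0.0474819
Marginal: 0.118187 + 0.0477956 + 0.0474819 = 0.213465
P(Population A | the observation) ≈ 0.554

0.554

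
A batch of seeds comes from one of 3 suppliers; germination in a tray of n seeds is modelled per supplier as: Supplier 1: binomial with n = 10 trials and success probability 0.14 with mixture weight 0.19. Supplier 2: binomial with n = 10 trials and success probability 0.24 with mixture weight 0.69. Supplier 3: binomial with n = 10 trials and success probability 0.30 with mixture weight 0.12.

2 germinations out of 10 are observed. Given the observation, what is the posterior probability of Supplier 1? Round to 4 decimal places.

The responsibility of component k is π_k f_k(x) divided by Σ_j π_j f_j(x).
Component likelihoods at x = 2 germinations out of 10:
  f_1 = C(10,2)·0.14^2·0.86^8 = 45·0.0196·0.299218 = 0.26391
  f_2 = C(10,2)·0.24^2·0.76^8 = 45·0.0576·0.111303 = 0.288499
  f_3 = C(10,2)·0.30^2·0.70^8 = 45·0.09·0.057648 = 0.233474
Unnormalised posteriors:
  π_1·f_1 = 0.19 × 0.26391 = 0.0501429
  π_2·f_2 = 0.69 × 0.288499 = 0.199064
  π_3·f_3 = 0.12 × 0.233474 = 0.0280169
Sum: 0.0501429 + 0.199064 + 0.0280169 = 0.277224
Responsibility of Supplier 1: 0.0501429 / 0.277224 ≈ 0.1809

0.1809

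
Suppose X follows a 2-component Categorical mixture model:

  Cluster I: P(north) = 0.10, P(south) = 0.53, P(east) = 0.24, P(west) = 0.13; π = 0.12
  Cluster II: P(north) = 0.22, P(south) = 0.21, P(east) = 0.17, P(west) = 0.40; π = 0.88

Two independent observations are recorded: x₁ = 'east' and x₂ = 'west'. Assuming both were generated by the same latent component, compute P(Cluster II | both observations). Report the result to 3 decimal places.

0.941

Posterior ∝ prior × likelihood, so P(k | x) ∝ P(Z=k) f_k(x); normalise over all components.
Since both observations come from the same component, the likelihood for component k is f_k(x₁)·f_k(x₂).
  f_I = [P(east | comp) = 0.24] × [0.13] = 0.0312
  f_II = [P(east | comp) = 0.17] × [0.4] = 0.068
Prior × likelihood for each component:
  P(Z=I)·f_I = 0.12 × 0.0312 = 0.003744
  P(Z=II)·f_II = 0.88 × 0.068 = 0.05984
Normaliser: 0.003744 + 0.05984 = 0.063584
Responsibility of Cluster II: 0.05984 / 0.063584 ≈ 0.941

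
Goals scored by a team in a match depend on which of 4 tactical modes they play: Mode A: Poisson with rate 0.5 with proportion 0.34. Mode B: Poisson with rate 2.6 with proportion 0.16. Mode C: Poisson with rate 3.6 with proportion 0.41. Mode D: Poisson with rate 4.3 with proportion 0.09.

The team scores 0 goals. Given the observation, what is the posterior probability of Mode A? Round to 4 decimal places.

The responsibility of component k is P(Z=k) f_k(x) divided by Σ_j P(Z=j) f_j(x).
Poisson probabilities:
  p_A = e^(−0.5)·0.5^0/0! = 0.606531
  p_B = e^(−2.6)·2.6^0/0! = 0.0742736
  p_C = e^(−3.6)·3.6^0/0! = 0.0273237
  p_D = e^(−4.3)·4.3^0/0! = 0.0135686
Prior × likelihood for each component:
  P(Z=A)·p_A = 0.34 × 0.606531 = 0.20622
  P(Z=B)·p_B = 0.16 × 0.0742736 = 0.0118838
  P(Z=C)·p_C = 0.41 × 0.0273237 = 0.0112027
  P(Z=D)·p_D = 0.09 × 0.0135686 = 0.00122117
Sum: 0.20622 + 0.0118838 + 0.0112027 + 0.00122117 = 0.230528
P(Mode A | the observation) = 0.20622 / 0.230528 ≈ 0.8946

0.8946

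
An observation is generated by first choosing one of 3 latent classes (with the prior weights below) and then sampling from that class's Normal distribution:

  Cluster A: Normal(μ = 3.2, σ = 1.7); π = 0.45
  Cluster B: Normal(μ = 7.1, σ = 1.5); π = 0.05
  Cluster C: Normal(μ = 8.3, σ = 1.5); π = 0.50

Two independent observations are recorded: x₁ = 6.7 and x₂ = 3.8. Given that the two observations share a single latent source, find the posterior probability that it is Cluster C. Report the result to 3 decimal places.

0.067

P(component k | x) = w_k·f_k(x) / marginal(x), where marginal(x) = Σ_j w_j·f_j(x).
Since both observations come from the same component, the likelihood for component k is f_k(x₁)·f_k(x₂).
  L_A = [(1/(1.7·√(2π)))·exp(−(6.7−3.2)²/(2·1.7²)) = 0.234672·exp(-2.11938) = 0.0281856] × [0.220502] = 0.00621497
  L_B = [(1/(1.5·√(2π)))·exp(−(6.7−7.1)²/(2·1.5²)) = 0.265962·exp(-0.03556) = 0.256671] × [0.0236497] = 0.00607021
  L_C = [(1/(1.5·√(2π)))·exp(−(6.7−8.3)²/(2·1.5²)) = 0.265962·exp(-0.56889) = 0.150575] × [0.00295457] = 0.000444884
Weight by the priors:
  w_A·L_A = 0.45 × 0.00621497 = 0.00279674
  w_B·L_B = 0.05 × 0.00607021 = 0.00030351
  w_C·L_C = 0.50 × 0.000444884 = 0.000222442
Normaliser: 0.00279674 + 0.00030351 + 0.000222442 = 0.00332269
P(Cluster C | x) ≈ 0.067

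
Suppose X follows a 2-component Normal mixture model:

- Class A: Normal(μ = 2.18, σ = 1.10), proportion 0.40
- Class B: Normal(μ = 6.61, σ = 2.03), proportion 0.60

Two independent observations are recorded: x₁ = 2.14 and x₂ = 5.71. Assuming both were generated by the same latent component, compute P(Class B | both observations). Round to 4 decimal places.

0.8590

Apply Bayes' rule: the posterior for each component is proportional to its prior times its likelihood at x.
Since both observations come from the same component, the likelihood for component k is f_k(x₁)·f_k(x₂).
  f_A = [0.362435] × [0.00210512] = 0.000762971
  f_B = [0.0173995] × [0.178128] = 0.00309934
Unnormalised posteriors:
  π_A·f_A = 0.40 × 0.000762971 = 0.000305188
  π_B·f_B = 0.60 × 0.00309934 = 0.00185961
Normaliser: 0.000305188 + 0.00185961 = 0.00216479
P(Class B | x₁, x₂) ≈ 0.8590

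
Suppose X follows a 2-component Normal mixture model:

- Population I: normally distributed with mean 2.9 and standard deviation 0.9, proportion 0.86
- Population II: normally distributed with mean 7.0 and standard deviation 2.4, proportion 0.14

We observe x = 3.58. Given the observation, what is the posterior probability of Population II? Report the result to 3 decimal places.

0.029

P(component k | x) = π_k·f_k(x) / marginal(x), where marginal(x) = Σ_j π_j·f_j(x).
Component likelihoods at x = 3.58:
  f_I = 0.333201
  f_II = 0.0602219
Multiply by the mixture weights:
  π_I·f_I = 0.86 × 0.333201 = 0.286553
  π_II·f_II = 0.14 × 0.0602219 = 0.00843106
Denominator: 0.286553 + 0.00843106 = 0.294984
P(Population II | data) ≈ 0.029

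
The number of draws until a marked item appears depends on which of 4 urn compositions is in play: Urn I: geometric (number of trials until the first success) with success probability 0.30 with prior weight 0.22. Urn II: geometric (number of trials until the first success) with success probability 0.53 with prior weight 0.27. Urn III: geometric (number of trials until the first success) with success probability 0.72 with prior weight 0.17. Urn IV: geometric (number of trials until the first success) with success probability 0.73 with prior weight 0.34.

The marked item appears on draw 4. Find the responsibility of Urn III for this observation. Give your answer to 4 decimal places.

P(component k | x) = w_k·f_k(x) / marginal(x), where marginal(x) = Σ_j w_j·f_j(x).
Evaluate each component's likelihood at the observed value:
  f_I = 0.30·(1−0.30)^3 = 0.30·0.343 = 0.1029
  f_II = 0.53·(1−0.53)^3 = 0.53·0.103823 = 0.0550262
  f_III = 0.72·(1−0.72)^3 = 0.72·0.021952 = 0.0158054
  f_IV = 0.73·(1−0.73)^3 = 0.73·0.019683 = 0.0143686
Multiply by the mixture weights:
  w_I·f_I = 0.22 × 0.1029 = 0.022638
  w_II·f_II = 0.27 × 0.0550262 = 0.0148571
  w_III·f_III = 0.17 × 0.0158054 = 0.00268692
  w_IV·f_IV = 0.34 × 0.0143686 = 0.00488532
Denominator: 0.022638 + 0.0148571 + 0.00268692 + 0.00488532 = 0.0450673
P(Urn III | x) ≈ 0.0596

0.0596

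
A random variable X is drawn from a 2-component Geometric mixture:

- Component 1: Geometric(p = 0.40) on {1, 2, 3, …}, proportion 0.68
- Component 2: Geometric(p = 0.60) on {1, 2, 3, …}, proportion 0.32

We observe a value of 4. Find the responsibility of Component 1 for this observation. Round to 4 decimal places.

The responsibility of component k is w_k f_k(x) divided by Σ_j w_j f_j(x).
Evaluate each component's likelihood at the observed value:
  L_1 = 0.40·(1−0.40)^3 = 0.40·0.216 = 0.0864
  L_2 = 0.60·(1−0.60)^3 = 0.60·0.064 = 0.0384
Multiply by the mixture weights:
  w_1·L_1 = 0.68 × 0.0864 = 0.058752
  w_2·L_2 = 0.32 × 0.0384 = 0.012288
Marginal: 0.058752 + 0.012288 = 0.07104
P(Component 1 | data) ≈ 0.8270

0.8270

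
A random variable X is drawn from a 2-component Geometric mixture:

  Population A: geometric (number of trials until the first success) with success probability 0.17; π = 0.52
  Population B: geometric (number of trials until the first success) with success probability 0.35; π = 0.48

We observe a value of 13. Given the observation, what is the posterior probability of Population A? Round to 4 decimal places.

The responsibility of component k is P(Z=k) f_k(x) divided by Σ_j P(Z=j) f_j(x).
Geometric probabilities:
  p_A = 0.0181713
  p_B = 0.0019908
Prior × likelihood for each component:
  P(Z=A)·p_A = 0.52 × 0.0181713 = 0.00944908
  P(Z=B)·p_B = 0.48 × 0.0019908 = 0.000955586
Normaliser: 0.00944908 + 0.000955586 = 0.0104047
P(Population A | the observation) ≈ 0.9082

0.9082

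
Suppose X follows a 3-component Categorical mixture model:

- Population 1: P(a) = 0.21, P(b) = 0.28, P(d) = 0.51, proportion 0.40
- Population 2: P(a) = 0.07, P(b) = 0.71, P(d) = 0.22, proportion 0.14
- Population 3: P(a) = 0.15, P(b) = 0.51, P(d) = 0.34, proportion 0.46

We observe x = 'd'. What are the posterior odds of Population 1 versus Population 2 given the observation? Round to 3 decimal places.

6.623

The posterior odds equal the prior odds times the likelihood ratio: (P(Z=i)/P(Z=j))·(f_i(x)/f_j(x)).
Evaluate each component's likelihood at the observed value:
  f_1 = P(d | comp) = 0.51
  f_2 = P(d | comp) = 0.22
  f_3 = P(d | comp) = 0.34
0.204 / 0.0308 ≈ 6.623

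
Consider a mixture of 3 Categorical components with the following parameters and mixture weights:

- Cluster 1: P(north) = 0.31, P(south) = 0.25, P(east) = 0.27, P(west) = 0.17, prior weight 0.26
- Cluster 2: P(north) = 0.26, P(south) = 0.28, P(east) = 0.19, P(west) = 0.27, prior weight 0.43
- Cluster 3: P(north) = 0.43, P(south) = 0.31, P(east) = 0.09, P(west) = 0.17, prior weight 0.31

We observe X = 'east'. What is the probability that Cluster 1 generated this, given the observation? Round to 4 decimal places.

0.3904

The responsibility of component k is π_k f_k(x) divided by Σ_j π_j f_j(x).
Categorical probabilities:
  L_1 = P(east | comp) = 0.27
  L_2 = P(east | comp) = 0.19
  L_3 = P(east | comp) = 0.09
Prior × likelihood for each component:
  π_1·L_1 = 0.26 × 0.27 = 0.0702
  π_2·L_2 = 0.43 × 0.19 = 0.0817
  π_3·L_3 = 0.31 × 0.09 = 0.0279
Marginal: 0.0702 + 0.0817 + 0.0279 = 0.1798
So the posterior for Cluster 1 is 0.0702 / 0.1798 ≈ 0.3904.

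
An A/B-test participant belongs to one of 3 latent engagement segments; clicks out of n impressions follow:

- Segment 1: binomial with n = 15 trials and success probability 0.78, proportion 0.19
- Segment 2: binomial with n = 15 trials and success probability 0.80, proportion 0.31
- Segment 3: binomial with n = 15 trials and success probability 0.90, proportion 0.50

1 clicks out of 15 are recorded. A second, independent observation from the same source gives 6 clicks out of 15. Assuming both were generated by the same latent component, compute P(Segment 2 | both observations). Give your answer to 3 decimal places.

0.179

Posterior ∝ prior × likelihood, so P(k | x) ∝ w_k f_k(x); normalise over all components.
Since both observations come from the same component, the likelihood for component k is f_k(x₁)·f_k(x₂).
  p_1 = [7.27953e-09] × [0.00136074] = 9.90556e-12
  p_2 = [1.96608e-09] × [0.00067176] = 1.32073e-12
  p_3 = [1.35e-13] × [2.65986e-06] = 3.59081e-19
Weight by the priors:
  w_1·p_1 = 0.19 × 9.90556e-12 = 1.88206e-12
  w_2·p_2 = 0.31 × 1.32073e-12 = 4.09427e-13
  w_3·p_3 = 0.50 × 3.59081e-19 = 1.79541e-19
Sum: 1.88206e-12 + 4.09427e-13 + 1.79541e-19 = 2.29148e-12
P(Segment 2 | x₁,x₂) ≈ 0.179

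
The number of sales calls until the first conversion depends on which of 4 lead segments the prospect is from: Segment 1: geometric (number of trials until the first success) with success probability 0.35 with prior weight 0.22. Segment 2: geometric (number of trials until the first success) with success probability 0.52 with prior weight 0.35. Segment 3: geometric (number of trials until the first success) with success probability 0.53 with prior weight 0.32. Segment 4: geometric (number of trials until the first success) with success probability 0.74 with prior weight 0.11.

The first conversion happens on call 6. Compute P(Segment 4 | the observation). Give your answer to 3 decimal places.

0.006

By Bayes' theorem, P(k | x) = π_k f_k(x) / Σ_j π_j f_j(x).
Component likelihoods at x = 6:
  L_1 = 0.0406102
  L_2 = 0.0132498
  L_3 = 0.0121553
  L_4 = 0.000879222
Multiply by the mixture weights:
  π_1·L_1 = 0.22 × 0.0406102 = 0.00893424
  π_2·L_2 = 0.35 × 0.0132498 = 0.00463743
  π_3·L_3 = 0.32 × 0.0121553 = 0.00388969
  π_4·L_4 = 0.11 × 0.000879222 = 9.67144e-05
Normaliser: 0.00893424 + 0.00463743 + 0.00388969 + 9.67144e-05 = 0.0175581
Responsibility of Segment 4: 9.67144e-05 / 0.0175581 ≈ 0.006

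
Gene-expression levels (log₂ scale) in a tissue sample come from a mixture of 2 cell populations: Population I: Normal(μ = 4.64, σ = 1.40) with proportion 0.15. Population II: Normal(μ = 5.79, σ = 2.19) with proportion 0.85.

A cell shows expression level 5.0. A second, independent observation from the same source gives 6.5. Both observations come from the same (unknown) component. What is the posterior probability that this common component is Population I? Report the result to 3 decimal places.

P(component k | x) = P(Z=k)·f_k(x) / marginal(x), where marginal(x) = Σ_j P(Z=j)·f_j(x).
Since both observations come from the same component, the likelihood for component k is f_k(x₁)·f_k(x₂).
  p_I = [(1/(1.40·√(2π)))·exp(−(5.0−4.64)²/(2·1.40²)) = 0.284959·exp(-0.03306) = 0.275692] × [0.117895] = 0.0325026
  p_II = [(1/(2.19·√(2π)))·exp(−(5.0−5.79)²/(2·2.19²)) = 0.182165·exp(-0.06506) = 0.17069] × [0.172839] = 0.029502
Unnormalised posteriors:
  P(Z=I)·p_I = 0.15 × 0.0325026 = 0.0048754
  P(Z=II)·p_II = 0.85 × 0.029502 = 0.0250767
Denominator: 0.0048754 + 0.0250767 = 0.0299521
P(Population I | x) ≈ 0.163

0.163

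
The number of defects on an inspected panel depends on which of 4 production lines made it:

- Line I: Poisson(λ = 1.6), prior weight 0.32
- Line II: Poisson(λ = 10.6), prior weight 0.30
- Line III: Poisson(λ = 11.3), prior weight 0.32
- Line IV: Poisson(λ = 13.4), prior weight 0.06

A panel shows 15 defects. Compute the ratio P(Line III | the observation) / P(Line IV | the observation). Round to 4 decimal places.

3.3777

Posterior odds = (w_i f_i(x)) / (w_j f_j(x)); the normalising sum cancels.
Evaluate each component's likelihood at the observed value:
  p_I = e^(−1.6)·1.6^15/15! = 1.78004e-10
  p_II = e^(−10.6)·10.6^15/15! = 0.0456633
  p_III = e^(−11.3)·11.3^15/15! = 0.0591765
  p_IV = e^(−13.4)·13.4^15/15! = 0.0934386
0.0189365 / 0.00560632 ≈ 3.3777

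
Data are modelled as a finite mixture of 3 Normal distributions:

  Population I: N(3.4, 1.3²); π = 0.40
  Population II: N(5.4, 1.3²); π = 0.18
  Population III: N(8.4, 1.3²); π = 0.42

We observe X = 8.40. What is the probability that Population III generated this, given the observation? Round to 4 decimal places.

0.9704

By Bayes' theorem, P(k | x) = π_k f_k(x) / Σ_j π_j f_j(x).
Evaluate each component's likelihood at the observed value:
  p_I = 0.000188248
  p_II = 0.0214073
  p_III = 0.306879
Weight by the priors:
  π_I·p_I = 0.40 × 0.000188248 = 7.5299e-05
  π_II·p_II = 0.18 × 0.0214073 = 0.00385331
  π_III·p_III = 0.42 × 0.306879 = 0.128889
Sum: 7.5299e-05 + 0.00385331 + 0.128889 = 0.132818
P(Population III | x) ≈ 0.9704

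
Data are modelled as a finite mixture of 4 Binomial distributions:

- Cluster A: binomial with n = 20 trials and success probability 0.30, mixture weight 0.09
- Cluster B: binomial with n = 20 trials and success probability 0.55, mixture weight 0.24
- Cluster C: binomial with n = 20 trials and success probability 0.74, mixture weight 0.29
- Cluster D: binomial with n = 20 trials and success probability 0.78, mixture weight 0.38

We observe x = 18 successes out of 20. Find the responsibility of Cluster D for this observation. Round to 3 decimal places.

0.705

P(component k | x) = P(Z=k)·f_k(x) / marginal(x), where marginal(x) = Σ_j P(Z=j)·f_j(x).
Evaluate each component's likelihood at the observed value:
  L_A = C(20,18)·0.30^18·0.70^2 = 190·3.8742e-10·0.49 = 3.60688e-08
  L_B = C(20,18)·0.55^18·0.45^2 = 190·2.12094e-05·0.2025 = 0.000816032
  L_C = C(20,18)·0.74^18·0.26^2 = 190·0.00442763·0.0676 = 0.0568684
  L_D = C(20,18)·0.78^18·0.22^2 = 190·0.011421·0.0484 = 0.105027
Weight by the priors:
  P(Z=A)·L_A = 0.09 × 3.60688e-08 = 3.2462e-09
  P(Z=B)·L_B = 0.24 × 0.000816032 = 0.000195848
  P(Z=C)·L_C = 0.29 × 0.0568684 = 0.0164918
  P(Z=D)·L_D = 0.38 × 0.105027 = 0.0399103
Sum: 3.2462e-09 + 0.000195848 + 0.0164918 + 0.0399103 = 0.056598
Responsibility of Cluster D: 0.0399103 / 0.056598 ≈ 0.705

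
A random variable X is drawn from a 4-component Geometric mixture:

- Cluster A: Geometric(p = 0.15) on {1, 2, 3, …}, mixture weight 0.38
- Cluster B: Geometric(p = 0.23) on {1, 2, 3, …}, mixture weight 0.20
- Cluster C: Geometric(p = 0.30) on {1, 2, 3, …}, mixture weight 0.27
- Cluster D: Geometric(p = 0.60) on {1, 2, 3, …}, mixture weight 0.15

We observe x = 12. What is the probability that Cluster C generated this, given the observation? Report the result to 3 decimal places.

0.117

The responsibility of component k is w_k f_k(x) divided by Σ_j w_j f_j(x).
Component likelihoods at x = 12:
  p_A = 0.15·(1−0.15)^11 = 0.15·0.167343 = 0.0251015
  p_B = 0.23·(1−0.23)^11 = 0.23·0.0564154 = 0.0129756
  p_C = 0.30·(1−0.30)^11 = 0.30·0.0197733 = 0.00593198
  p_D = 0.60·(1−0.60)^11 = 0.60·4.1943e-05 = 2.51658e-05
Prior × likelihood for each component:
  w_A·p_A = 0.38 × 0.0251015 = 0.00953856
  w_B·p_B = 0.20 × 0.0129756 = 0.00259511
  w_C·p_C = 0.27 × 0.00593198 = 0.00160163
  w_D·p_D = 0.15 × 2.51658e-05 = 3.77487e-06
Evidence: 0.00953856 + 0.00259511 + 0.00160163 + 3.77487e-06 = 0.0137391
P(Cluster C | the observation) = 0.00160163 / 0.0137391 ≈ 0.117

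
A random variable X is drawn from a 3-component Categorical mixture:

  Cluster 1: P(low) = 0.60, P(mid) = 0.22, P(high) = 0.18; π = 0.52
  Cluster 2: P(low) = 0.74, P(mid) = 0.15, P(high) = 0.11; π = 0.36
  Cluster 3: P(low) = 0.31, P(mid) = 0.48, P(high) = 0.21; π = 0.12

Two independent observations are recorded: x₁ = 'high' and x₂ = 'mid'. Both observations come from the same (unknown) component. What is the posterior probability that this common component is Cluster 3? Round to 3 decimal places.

By Bayes' theorem, P(k | x) = π_k f_k(x) / Σ_j π_j f_j(x).
Since both observations come from the same component, the likelihood for component k is f_k(x₁)·f_k(x₂).
  p_1 = [P(high | comp) = 0.18] × [0.22] = 0.0396
  p_2 = [P(high | comp) = 0.11] × [0.15] = 0.0165
  p_3 = [P(high | comp) = 0.21] × [0.48] = 0.1008
Multiply by the mixture weights:
  π_1·p_1 = 0.52 × 0.0396 = 0.020592
  π_2·p_2 = 0.36 × 0.0165 = 0.00594
  π_3·p_3 = 0.12 × 0.1008 = 0.012096
Denominator: 0.020592 + 0.00594 + 0.012096 = 0.038628
Responsibility of Cluster 3: 0.012096 / 0.038628 ≈ 0.313

0.313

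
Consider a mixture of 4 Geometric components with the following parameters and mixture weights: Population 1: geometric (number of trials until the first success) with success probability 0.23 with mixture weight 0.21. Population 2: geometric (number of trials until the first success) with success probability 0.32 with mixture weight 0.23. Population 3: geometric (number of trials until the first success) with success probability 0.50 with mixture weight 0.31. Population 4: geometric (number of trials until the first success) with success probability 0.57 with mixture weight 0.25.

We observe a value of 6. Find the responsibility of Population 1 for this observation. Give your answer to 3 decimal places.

0.426

Apply Bayes' rule: the posterior for each component is proportional to its prior times its likelihood at x.
Component likelihoods at x = 6:
  p_1 = 0.23·(1−0.23)^5 = 0.23·0.270678 = 0.062256
  p_2 = 0.32·(1−0.32)^5 = 0.32·0.145393 = 0.0465259
  p_3 = 0.50·(1−0.50)^5 = 0.50·0.03125 = 0.015625
  p_4 = 0.57·(1−0.57)^5 = 0.57·0.0147008 = 0.00837948
Multiply by the mixture weights:
  w_1·p_1 = 0.21 × 0.062256 = 0.0130738
  w_2·p_2 = 0.23 × 0.0465259 = 0.010701
  w_3·p_3 = 0.31 × 0.015625 = 0.00484375
  w_4·p_4 = 0.25 × 0.00837948 = 0.00209487
Sum: 0.0130738 + 0.010701 + 0.00484375 + 0.00209487 = 0.0307133
P(Population 1 | data) = 0.0130738 / 0.0307133 ≈ 0.426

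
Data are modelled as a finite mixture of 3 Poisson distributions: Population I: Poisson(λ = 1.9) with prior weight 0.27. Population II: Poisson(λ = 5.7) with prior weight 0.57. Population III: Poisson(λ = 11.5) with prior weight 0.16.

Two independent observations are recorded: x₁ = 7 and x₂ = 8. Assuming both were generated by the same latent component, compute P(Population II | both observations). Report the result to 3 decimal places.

By Bayes' theorem, P(k | x) = P(Z=k) f_k(x) / Σ_j P(Z=j) f_j(x).
Since both observations come from the same component, the likelihood for component k is f_k(x₁)·f_k(x₂).
  f_I = [e^(−1.9)·1.9^7/7! = 0.00265268] × [0.000630012] = 1.67122e-06
  f_II = [e^(−5.7)·5.7^7/7! = 0.129782] × [0.0924698] = 0.0120009
  f_III = [e^(−11.5)·11.5^7/7! = 0.0534648] × [0.0768556] = 0.00410907
Multiply by the mixture weights:
  P(Z=I)·f_I = 0.27 × 1.67122e-06 = 4.5123e-07
  P(Z=II)·f_II = 0.57 × 0.0120009 = 0.00684053
  P(Z=III)·f_III = 0.16 × 0.00410907 = 0.000657451
Sum: 4.5123e-07 + 0.00684053 + 0.000657451 = 0.00749843
So the posterior for Population II is 0.00684053 / 0.00749843 ≈ 0.912.

0.912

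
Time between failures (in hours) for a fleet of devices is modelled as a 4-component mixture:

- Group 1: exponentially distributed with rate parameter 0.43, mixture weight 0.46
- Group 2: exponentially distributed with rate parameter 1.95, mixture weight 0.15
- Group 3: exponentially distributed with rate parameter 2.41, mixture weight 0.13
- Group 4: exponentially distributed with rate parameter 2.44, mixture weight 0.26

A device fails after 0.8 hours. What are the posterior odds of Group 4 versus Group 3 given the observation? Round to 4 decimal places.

1.9769

Since P(k|x) ∝ π_k f_k(x), the posterior odds are π_i f_i(x) / (π_j f_j(x)).
Evaluate each component's likelihood at the observed value:
  f_1 = 0.304839
  f_2 = 0.409765
  f_3 = 0.350507
  f_4 = 0.346455
Odds = (0.26/0.13) × (0.346455/0.350507) = 2 × 0.988439 ≈ 1.9769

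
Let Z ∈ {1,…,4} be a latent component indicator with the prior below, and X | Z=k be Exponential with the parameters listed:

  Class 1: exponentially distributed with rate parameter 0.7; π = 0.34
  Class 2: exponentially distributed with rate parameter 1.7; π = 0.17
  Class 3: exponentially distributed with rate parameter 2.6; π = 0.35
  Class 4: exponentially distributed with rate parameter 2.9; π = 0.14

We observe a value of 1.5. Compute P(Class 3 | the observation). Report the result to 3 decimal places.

0.142

Apply Bayes' rule: the posterior for each component is proportional to its prior times its likelihood at x.
Exponential densities:
  f_1 = 0.244956
  f_2 = 0.132739
  f_3 = 0.052629
  f_4 = 0.0374298
Multiply by the mixture weights:
  w_1·f_1 = 0.34 × 0.244956 = 0.0832852
  w_2·f_2 = 0.17 × 0.132739 = 0.0225656
  w_3·f_3 = 0.35 × 0.052629 = 0.0184201
  w_4·f_4 = 0.14 × 0.0374298 = 0.00524017
Evidence: 0.0832852 + 0.0225656 + 0.0184201 + 0.00524017 = 0.129511
P(Class 3 | data) = 0.0184201 / 0.129511 ≈ 0.142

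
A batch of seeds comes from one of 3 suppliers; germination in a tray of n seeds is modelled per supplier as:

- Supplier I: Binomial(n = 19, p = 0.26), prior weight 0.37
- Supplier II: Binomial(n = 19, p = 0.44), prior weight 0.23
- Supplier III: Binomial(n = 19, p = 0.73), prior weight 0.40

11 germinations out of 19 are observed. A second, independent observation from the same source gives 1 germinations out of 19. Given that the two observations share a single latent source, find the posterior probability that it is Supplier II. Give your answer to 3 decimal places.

0.196

Posterior ∝ prior × likelihood, so P(k | x) ∝ w_k f_k(x); normalise over all components.
Since both observations come from the same component, the likelihood for component k is f_k(x₁)·f_k(x₂).
  f_I = [0.00249447] × [0.0218725] = 5.45603e-05
  f_II = [0.0874786] × [0.00024524] = 2.14532e-05
  f_III = [0.0669699] × [8.06537e-10] = 5.40137e-11
Multiply by the mixture weights:
  w_I·f_I = 0.37 × 5.45603e-05 = 2.01873e-05
  w_II·f_II = 0.23 × 2.14532e-05 = 4.93424e-06
  w_III·f_III = 0.40 × 5.40137e-11 = 2.16055e-11
Marginal: 2.01873e-05 + 4.93424e-06 + 2.16055e-11 = 2.51216e-05
P(Supplier II | x₁,x₂) = 4.93424e-06 / 2.51216e-05 ≈ 0.196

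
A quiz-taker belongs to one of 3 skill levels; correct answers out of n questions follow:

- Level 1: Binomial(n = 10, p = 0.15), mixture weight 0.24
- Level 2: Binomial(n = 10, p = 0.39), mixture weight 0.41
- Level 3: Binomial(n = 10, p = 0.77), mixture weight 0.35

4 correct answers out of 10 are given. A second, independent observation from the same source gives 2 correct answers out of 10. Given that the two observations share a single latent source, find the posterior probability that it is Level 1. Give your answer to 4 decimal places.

0.1647

By Bayes' theorem, P(k | x) = w_k f_k(x) / Σ_j w_j f_j(x).
Since both observations come from the same component, the likelihood for component k is f_k(x₁)·f_k(x₂).
  L_1 = [0.0400957] × [0.275897] = 0.0110623
  L_2 = [0.250298] × [0.131214] = 0.0328426
  L_3 = [0.0109282] × [0.000208938] = 2.28332e-06
Unnormalised posteriors:
  w_1·L_1 = 0.24 × 0.0110623 = 0.00265495
  w_2·L_2 = 0.41 × 0.0328426 = 0.0134655
  w_3·L_3 = 0.35 × 2.28332e-06 = 7.9916e-07
Evidence: 0.00265495 + 0.0134655 + 7.9916e-07 = 0.0161212
So the posterior for Level 1 is 0.00265495 / 0.0161212 ≈ 0.1647.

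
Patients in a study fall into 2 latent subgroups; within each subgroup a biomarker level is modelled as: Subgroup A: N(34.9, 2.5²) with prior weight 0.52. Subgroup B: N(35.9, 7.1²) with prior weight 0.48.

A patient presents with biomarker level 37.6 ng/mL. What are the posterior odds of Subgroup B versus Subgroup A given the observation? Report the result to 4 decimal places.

Posterior odds = (π_i f_i(x)) / (π_j f_j(x)); the normalising sum cancels.
Component likelihoods at x = 37.6 ng/mL:
  p_A = (1/(2.5·√(2π)))·exp(−(37.6−34.9)²/(2·2.5²)) = 0.159577·exp(-0.58320) = 0.0890614
  p_B = (1/(7.1·√(2π)))·exp(−(37.6−35.9)²/(2·7.1²)) = 0.056189·exp(-0.02866) = 0.0546013
Posterior odds = (π_B·p_B) / (π_A·p_A) = (0.48·0.0546013) / (0.52·0.0890614) = 0.0262086 / 0.0463119 ≈ 0.5659

0.5659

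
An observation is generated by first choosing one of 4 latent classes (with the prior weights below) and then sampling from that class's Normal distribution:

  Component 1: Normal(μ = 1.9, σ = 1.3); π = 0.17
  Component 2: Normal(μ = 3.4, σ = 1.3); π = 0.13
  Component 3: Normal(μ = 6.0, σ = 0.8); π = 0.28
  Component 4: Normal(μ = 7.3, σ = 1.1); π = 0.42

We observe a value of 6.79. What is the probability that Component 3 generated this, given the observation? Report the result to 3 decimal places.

0.383

Posterior ∝ prior × likelihood, so P(k | x) ∝ w_k f_k(x); normalise over all components.
Evaluate each component's likelihood at the observed value:
  L_1 = 0.000259725
  L_2 = 0.0102412
  L_3 = 0.306244
  L_4 = 0.325716
Prior × likelihood for each component:
  w_1·L_1 = 0.17 × 0.000259725 = 4.41532e-05
  w_2·L_2 = 0.13 × 0.0102412 = 0.00133136
  w_3·L_3 = 0.28 × 0.306244 = 0.0857483
  w_4·L_4 = 0.42 × 0.325716 = 0.136801
Denominator: 4.41532e-05 + 0.00133136 + 0.0857483 + 0.136801 = 0.223925
Responsibility of Component 3: 0.0857483 / 0.223925 ≈ 0.383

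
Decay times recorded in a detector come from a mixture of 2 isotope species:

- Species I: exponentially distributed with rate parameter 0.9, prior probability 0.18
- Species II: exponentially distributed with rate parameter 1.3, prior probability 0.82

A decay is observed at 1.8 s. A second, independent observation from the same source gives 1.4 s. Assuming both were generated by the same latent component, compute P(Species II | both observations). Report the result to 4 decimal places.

Posterior ∝ prior × likelihood, so P(k | x) ∝ w_k f_k(x); normalise over all components.
Since both observations come from the same component, the likelihood for component k is f_k(x₁)·f_k(x₂).
  f_I = [0.178109] × [0.255289] = 0.0454692
  f_II = [0.125226] × [0.210633] = 0.0263768
Unnormalised posteriors:
  w_I·f_I = 0.18 × 0.0454692 = 0.00818445
  w_II·f_II = 0.82 × 0.0263768 = 0.021629
Denominator: 0.00818445 + 0.021629 = 0.0298134
P(Species II | x₁, x₂) = 0.021629 / 0.0298134 ≈ 0.7255

0.7255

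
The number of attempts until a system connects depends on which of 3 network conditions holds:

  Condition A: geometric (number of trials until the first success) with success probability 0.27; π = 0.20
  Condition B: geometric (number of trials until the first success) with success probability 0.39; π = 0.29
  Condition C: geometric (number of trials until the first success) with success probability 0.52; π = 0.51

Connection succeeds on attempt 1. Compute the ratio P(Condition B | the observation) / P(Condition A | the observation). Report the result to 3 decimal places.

The posterior odds equal the prior odds times the likelihood ratio: (w_i/w_j)·(f_i(x)/f_j(x)).
Component likelihoods at x = 1:
  f_A = 0.27·(1−0.27)^0 = 0.27·1 = 0.27
  f_B = 0.39·(1−0.39)^0 = 0.39·1 = 0.39
  f_C = 0.52·(1−0.52)^0 = 0.52·1 = 0.52
Odds = (0.29/0.20) × (0.39/0.27) = 1.45 × 1.44444 ≈ 2.094

2.094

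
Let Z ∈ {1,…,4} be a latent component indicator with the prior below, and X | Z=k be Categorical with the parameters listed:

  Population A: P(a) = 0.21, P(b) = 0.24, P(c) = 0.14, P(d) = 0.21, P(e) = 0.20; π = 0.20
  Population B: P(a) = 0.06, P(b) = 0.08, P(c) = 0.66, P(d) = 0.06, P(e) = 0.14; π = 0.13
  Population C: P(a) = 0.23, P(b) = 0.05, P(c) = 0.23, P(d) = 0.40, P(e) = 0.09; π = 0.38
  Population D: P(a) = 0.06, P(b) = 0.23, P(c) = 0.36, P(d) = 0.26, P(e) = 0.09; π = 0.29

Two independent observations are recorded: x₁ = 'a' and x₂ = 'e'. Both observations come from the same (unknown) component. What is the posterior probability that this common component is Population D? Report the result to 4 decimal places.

P(component k | x) = P(Z=k)·f_k(x) / marginal(x), where marginal(x) = Σ_j P(Z=j)·f_j(x).
Since both observations come from the same component, the likelihood for component k is f_k(x₁)·f_k(x₂).
  f_A = [0.21] × [0.2] = 0.042
  f_B = [0.06] × [0.14] = 0.0084
  f_C = [0.23] × [0.09] = 0.0207
  f_D = [0.06] × [0.09] = 0.0054
Weight by the priors:
  P(Z=A)·f_A = 0.20 × 0.042 = 0.0084
  P(Z=B)·f_B = 0.13 × 0.0084 = 0.001092
  P(Z=C)·f_C = 0.38 × 0.0207 = 0.007866
  P(Z=D)·f_D = 0.29 × 0.0054 = 0.001566
Evidence: 0.0084 + 0.001092 + 0.007866 + 0.001566 = 0.018924
P(Population D | x₁, x₂) ≈ 0.0828

0.0828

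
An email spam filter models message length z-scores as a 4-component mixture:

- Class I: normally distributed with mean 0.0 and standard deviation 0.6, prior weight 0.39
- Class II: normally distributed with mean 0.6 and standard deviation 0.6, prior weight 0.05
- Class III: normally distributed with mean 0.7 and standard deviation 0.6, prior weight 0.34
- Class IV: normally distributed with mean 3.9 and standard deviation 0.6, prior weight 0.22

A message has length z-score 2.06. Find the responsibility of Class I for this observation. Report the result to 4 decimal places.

By Bayes' theorem, P(k | x) = P(Z=k) f_k(x) / Σ_j P(Z=j) f_j(x).
Evaluate each component's likelihood at the observed value:
  f_I = 0.00183263
  f_II = 0.0344355
  f_III = 0.0509453
  f_IV = 0.00603406
Multiply by the mixture weights:
  P(Z=I)·f_I = 0.39 × 0.00183263 = 0.000714727
  P(Z=II)·f_II = 0.05 × 0.0344355 = 0.00172177
  P(Z=III)·f_III = 0.34 × 0.0509453 = 0.0173214
  P(Z=IV)·f_IV = 0.22 × 0.00603406 = 0.00132749
Sum: 0.000714727 + 0.00172177 + 0.0173214 + 0.00132749 = 0.0210854
P(Class I | data) ≈ 0.0339

0.0339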